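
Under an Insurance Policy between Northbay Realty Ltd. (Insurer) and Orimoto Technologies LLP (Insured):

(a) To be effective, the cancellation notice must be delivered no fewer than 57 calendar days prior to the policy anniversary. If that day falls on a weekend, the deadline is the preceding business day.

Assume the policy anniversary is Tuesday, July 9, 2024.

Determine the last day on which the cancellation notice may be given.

May 13, 2024

Counting back 57 calendar days from July 9, 2024 gives May 13, 2024. That is a Monday, so no adjustment is needed.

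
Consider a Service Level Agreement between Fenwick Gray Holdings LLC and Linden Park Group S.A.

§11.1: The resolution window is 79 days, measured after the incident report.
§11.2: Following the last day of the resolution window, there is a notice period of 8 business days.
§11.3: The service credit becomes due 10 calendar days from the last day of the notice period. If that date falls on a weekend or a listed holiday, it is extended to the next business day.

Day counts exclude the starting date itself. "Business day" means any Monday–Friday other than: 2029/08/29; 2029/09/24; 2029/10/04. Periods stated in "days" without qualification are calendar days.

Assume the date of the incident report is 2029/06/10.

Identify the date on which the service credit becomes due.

Adding 79 calendar days to 2029/06/10 gives 2029/08/28, which is the last day of the resolution window.
The last day of the notice period: counting 8 business days from Tuesday, 2029/08/28 (Aug 30, Aug 31, Sep 3, Sep 4, Sep 5, Sep 6, Sep 7, Sep 10, skipping weekends and the listed holiday on Aug 29) reaches Monday, 2029/09/10.
The date on which the service credit becomes due: 2029/09/10 + 10 days = 2029/09/20. 2029/09/20 is a Thursday and is not a listed holiday, so no roll-forward applies.

2029/09/20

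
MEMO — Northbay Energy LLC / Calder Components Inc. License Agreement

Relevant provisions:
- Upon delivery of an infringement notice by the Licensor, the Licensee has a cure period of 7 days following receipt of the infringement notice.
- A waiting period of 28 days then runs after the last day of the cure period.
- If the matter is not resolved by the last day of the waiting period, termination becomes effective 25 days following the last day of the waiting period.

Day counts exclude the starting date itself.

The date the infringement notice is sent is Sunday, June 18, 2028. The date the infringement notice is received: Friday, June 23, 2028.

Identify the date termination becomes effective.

Adding 7 calendar days to June 23, 2028 gives June 30, 2028, which is the last day of the cure period.
The last day of the waiting period: 28 calendar days after June 30, 2028 is July 28, 2028.
The date termination becomes effective: 25 calendar days after July 28, 2028 is August 22, 2028.

August 22, 2028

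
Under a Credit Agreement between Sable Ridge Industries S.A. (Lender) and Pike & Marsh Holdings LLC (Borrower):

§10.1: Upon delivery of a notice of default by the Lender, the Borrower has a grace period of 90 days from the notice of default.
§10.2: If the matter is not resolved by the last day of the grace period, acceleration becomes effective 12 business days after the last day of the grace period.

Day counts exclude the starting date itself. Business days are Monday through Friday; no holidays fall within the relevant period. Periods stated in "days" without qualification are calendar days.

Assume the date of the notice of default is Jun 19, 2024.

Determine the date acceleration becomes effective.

Adding 90 calendar days to Jun 19, 2024 gives Sep 17, 2024, which is the last day of the grace period.
The date acceleration becomes effective: 12 business days after Tuesday, Sep 17, 2024, skipping weekends — Sep 18, Sep 19, Sep 20, Sep 23, …, Oct 1, Oct 2, Oct 3 — lands on Thursday, Oct 3, 2024.

Oct 3, 2024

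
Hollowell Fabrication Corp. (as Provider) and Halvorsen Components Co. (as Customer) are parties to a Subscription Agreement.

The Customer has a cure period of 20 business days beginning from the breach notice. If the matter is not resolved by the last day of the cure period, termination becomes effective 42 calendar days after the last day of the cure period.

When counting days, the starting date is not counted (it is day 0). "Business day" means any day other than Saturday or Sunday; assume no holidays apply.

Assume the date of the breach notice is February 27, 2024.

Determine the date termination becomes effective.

May 7, 2024

From Tuesday, February 27, 2024, 20 business days (Feb 28, Feb 29, Mar 1, Mar 4, …, Mar 22, Mar 25, Mar 26, skipping weekends) brings us to Tuesday, March 26, 2024, which is the last day of the cure period.
Adding 42 calendar days to March 26, 2024 gives May 7, 2024, which is the date termination becomes effective.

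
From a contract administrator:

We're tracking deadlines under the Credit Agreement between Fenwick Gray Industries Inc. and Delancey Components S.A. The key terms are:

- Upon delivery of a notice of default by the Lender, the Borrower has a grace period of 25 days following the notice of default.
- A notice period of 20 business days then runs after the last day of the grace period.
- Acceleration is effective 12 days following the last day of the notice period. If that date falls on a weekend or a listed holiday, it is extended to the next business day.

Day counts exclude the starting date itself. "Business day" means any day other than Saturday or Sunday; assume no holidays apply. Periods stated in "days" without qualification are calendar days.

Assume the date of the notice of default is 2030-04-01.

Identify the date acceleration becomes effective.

Adding 25 calendar days to 2030-04-01 gives 2030-04-26, which is the last day of the grace period.
The last day of the notice period: counting 20 business days from Friday, 2030-04-26 (Apr 29, Apr 30, May 1, May 2, …, May 22, May 23, May 24, skipping weekends) reaches Friday, 2030-05-24.
The date acceleration becomes effective: 12 calendar days after 2030-05-24 is 2030-06-05. 2030-06-05 is a Wednesday, so no roll-forward applies.

2030-06-05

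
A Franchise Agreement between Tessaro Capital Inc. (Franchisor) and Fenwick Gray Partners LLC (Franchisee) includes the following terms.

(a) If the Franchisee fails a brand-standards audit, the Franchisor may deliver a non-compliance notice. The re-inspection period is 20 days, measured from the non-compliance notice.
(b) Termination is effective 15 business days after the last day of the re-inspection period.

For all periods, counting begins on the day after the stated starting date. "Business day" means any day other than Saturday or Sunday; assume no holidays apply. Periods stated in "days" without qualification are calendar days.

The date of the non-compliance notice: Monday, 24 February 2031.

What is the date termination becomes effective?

4 April 2031

Adding 20 calendar days to 24 February 2031 gives 16 March 2031, which is the last day of the re-inspection period.
The date termination becomes effective: counting 15 business days from Sunday, 16 March 2031 (Mar 17, Mar 18, Mar 19, Mar 20, …, Apr 2, Apr 3, Apr 4, skipping weekends) reaches Friday, 4 April 2031.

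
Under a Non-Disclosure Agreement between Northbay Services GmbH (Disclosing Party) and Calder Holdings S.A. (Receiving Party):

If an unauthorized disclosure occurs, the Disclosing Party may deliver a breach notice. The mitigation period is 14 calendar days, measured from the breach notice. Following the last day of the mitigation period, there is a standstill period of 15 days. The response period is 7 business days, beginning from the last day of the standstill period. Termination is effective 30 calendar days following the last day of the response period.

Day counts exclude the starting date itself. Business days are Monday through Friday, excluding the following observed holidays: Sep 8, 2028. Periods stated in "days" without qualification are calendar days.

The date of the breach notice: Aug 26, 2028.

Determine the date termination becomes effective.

The last day of the mitigation period: Aug 26, 2028 + 14 days = Sep 9, 2028.
The last day of the standstill period: Sep 9, 2028 + 15 days = Sep 24, 2028.
The last day of the response period: counting 7 business days from Sunday, Sep 24, 2028 (Sep 25, Sep 26, Sep 27, Sep 28, Sep 29, Oct 2, Oct 3, skipping weekends) reaches Tuesday, Oct 3, 2028.
The date termination becomes effective: Oct 3, 2028 + 30 days = Nov 2, 2028.

Nov 2, 2028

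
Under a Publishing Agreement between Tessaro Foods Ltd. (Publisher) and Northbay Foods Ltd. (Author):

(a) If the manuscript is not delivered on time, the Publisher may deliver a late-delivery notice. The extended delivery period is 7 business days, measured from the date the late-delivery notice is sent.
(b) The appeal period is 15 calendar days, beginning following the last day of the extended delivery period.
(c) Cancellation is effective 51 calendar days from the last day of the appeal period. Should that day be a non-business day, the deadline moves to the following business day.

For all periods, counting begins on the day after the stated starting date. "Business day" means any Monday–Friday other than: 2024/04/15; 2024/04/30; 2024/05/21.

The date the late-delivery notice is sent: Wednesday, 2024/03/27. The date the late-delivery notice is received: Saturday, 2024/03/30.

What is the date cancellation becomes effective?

2024/06/10

The last day of the extended delivery period: counting 7 business days from Wednesday, 2024/03/27 (Mar 28, Mar 29, Apr 1, Apr 2, Apr 3, Apr 4, Apr 5, skipping weekends) reaches Friday, 2024/04/05.
Adding 15 calendar days to 2024/04/05 gives 2024/04/20, which is the last day of the appeal period.
The date cancellation becomes effective: 51 calendar days after 2024/04/20 is 2024/06/10. 2024/06/10 is a Monday and is not a listed holiday, so no roll-forward applies.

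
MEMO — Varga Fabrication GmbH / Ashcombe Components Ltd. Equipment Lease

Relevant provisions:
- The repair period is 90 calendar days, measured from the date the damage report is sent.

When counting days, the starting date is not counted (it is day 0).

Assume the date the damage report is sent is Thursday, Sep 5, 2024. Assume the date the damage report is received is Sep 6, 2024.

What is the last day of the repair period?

Adding 90 calendar days to Sep 5, 2024 gives Dec 4, 2024, which is the last day of the repair period.

Dec 4, 2024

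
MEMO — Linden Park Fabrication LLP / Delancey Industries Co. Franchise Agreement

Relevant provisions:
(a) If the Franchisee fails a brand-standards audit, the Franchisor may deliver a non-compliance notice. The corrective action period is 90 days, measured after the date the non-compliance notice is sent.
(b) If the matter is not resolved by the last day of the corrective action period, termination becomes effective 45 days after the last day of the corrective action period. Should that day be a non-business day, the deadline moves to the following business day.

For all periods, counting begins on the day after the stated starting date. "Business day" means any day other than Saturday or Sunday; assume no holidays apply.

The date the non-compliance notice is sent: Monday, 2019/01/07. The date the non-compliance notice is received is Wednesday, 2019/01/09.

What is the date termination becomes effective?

2019/05/22

Adding 90 calendar days to 2019/01/07 gives 2019/04/07, which is the last day of the corrective action period.
Adding 45 calendar days to 2019/04/07 gives 2019/05/22, which is the date termination becomes effective. 2019/05/22 is a Wednesday, so no roll-forward applies.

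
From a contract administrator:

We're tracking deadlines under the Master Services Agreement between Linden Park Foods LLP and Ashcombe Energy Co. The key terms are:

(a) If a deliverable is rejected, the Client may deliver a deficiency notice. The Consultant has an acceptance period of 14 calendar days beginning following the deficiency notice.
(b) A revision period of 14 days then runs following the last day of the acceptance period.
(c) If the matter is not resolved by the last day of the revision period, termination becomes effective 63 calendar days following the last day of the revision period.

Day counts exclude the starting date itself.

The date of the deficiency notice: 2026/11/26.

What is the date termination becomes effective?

2027/02/25

The last day of the acceptance period: 14 calendar days after 2026/11/26 is 2026/12/10.
The last day of the revision period: 14 calendar days after 2026/12/10 is 2026/12/24.
The date termination becomes effective: 2026/12/24 + 63 days = 2027/02/25.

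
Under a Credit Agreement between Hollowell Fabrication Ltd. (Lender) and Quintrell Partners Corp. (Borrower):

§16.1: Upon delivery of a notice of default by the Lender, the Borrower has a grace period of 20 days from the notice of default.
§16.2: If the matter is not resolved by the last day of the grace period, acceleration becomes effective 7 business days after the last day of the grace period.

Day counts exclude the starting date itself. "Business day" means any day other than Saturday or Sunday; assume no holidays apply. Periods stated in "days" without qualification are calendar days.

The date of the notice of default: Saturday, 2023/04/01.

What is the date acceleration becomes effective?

The last day of the grace period: 20 calendar days after 2023/04/01 is 2023/04/21.
From Friday, 2023/04/21, 7 business days (Apr 24, Apr 25, Apr 26, Apr 27, Apr 28, May 1, May 2, skipping weekends) brings us to Tuesday, 2023/05/02, which is the date acceleration becomes effective.

2023/05/02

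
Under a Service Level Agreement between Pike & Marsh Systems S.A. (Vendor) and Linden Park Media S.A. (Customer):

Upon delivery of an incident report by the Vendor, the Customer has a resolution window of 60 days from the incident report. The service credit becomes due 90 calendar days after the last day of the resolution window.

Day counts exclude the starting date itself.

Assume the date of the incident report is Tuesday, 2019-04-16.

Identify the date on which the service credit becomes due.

The last day of the resolution window: 2019-04-16 + 60 days = 2019-06-15.
The date on which the service credit becomes due: 2019-06-15 + 90 days = 2019-09-13.

2019-09-13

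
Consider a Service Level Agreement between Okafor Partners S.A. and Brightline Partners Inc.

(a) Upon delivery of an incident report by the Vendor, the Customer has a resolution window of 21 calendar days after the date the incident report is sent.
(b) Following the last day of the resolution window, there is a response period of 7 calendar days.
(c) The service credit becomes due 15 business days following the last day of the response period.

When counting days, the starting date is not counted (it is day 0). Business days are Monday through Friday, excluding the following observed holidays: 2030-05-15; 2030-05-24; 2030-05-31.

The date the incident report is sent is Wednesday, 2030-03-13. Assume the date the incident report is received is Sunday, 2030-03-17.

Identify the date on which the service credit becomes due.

The last day of the resolution window: 2030-03-13 + 21 days = 2030-04-03.
Adding 7 calendar days to 2030-04-03 gives 2030-04-10, which is the last day of the response period.
From Wednesday, 2030-04-10, 15 business days (Apr 11, Apr 12, Apr 15, Apr 16, …, Apr 29, Apr 30, May 1, skipping weekends) brings us to Wednesday, 2030-05-01, which is the date on which the service credit becomes due.

2030-05-01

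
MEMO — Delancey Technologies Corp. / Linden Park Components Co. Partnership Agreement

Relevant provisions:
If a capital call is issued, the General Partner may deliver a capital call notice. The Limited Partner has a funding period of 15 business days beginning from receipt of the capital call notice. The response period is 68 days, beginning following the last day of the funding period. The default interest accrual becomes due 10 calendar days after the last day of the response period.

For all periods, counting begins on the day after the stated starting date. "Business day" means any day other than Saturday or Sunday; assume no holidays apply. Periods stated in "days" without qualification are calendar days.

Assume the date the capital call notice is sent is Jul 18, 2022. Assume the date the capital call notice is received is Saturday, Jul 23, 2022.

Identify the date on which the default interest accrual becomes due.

Oct 29, 2022

The last day of the funding period: counting 15 business days from Saturday, Jul 23, 2022 (Jul 25, Jul 26, Jul 27, Jul 28, …, Aug 10, Aug 11, Aug 12, skipping weekends) reaches Friday, Aug 12, 2022.
Adding 68 calendar days to Aug 12, 2022 gives Oct 19, 2022, which is the last day of the response period.
The date on which the default interest accrual becomes due: 10 calendar days after Oct 19, 2022 is Oct 29, 2022.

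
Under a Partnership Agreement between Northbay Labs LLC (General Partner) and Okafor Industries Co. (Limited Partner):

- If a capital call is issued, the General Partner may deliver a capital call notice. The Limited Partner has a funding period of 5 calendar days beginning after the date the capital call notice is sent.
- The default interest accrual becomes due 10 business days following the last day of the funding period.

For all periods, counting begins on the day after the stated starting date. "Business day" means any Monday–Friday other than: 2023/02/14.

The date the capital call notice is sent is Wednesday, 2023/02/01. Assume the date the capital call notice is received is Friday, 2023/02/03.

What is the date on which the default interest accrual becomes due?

Adding 5 calendar days to 2023/02/01 gives 2023/02/06, which is the last day of the funding period.
From Monday, 2023/02/06, 10 business days (Feb 7, Feb 8, Feb 9, Feb 10, Feb 13, Feb 15, Feb 16, Feb 17, Feb 20, Feb 21, skipping weekends and the listed holiday on Feb 14) brings us to Tuesday, 2023/02/21, which is the date on which the default interest accrual becomes due.

2023/02/21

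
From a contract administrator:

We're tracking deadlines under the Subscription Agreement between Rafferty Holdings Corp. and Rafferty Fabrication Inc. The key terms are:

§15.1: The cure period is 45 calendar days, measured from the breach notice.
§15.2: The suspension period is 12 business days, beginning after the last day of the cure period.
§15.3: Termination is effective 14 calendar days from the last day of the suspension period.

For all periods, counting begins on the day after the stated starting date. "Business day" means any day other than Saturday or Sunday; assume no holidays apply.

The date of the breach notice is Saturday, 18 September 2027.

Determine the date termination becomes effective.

2 December 2027

Adding 45 calendar days to 18 September 2027 gives 2 November 2027, which is the last day of the cure period.
From Tuesday, 2 November 2027, 12 business days (Nov 3, Nov 4, Nov 5, Nov 8, …, Nov 16, Nov 17, Nov 18, skipping weekends) brings us to Thursday, 18 November 2027, which is the last day of the suspension period.
Adding 14 calendar days to 18 November 2027 gives 2 December 2027, which is the date termination becomes effective.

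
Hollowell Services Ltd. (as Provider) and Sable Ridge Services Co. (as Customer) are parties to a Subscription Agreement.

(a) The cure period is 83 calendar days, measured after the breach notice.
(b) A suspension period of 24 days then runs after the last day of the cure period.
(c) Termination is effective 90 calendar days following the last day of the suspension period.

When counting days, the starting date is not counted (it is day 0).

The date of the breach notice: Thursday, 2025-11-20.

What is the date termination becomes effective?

2026-06-05

The last day of the cure period: 2025-11-20 + 83 days = 2026-02-11.
The last day of the suspension period: 2026-02-11 + 24 days = 2026-03-07.
The date termination becomes effective: 2026-03-07 + 90 days = 2026-06-05.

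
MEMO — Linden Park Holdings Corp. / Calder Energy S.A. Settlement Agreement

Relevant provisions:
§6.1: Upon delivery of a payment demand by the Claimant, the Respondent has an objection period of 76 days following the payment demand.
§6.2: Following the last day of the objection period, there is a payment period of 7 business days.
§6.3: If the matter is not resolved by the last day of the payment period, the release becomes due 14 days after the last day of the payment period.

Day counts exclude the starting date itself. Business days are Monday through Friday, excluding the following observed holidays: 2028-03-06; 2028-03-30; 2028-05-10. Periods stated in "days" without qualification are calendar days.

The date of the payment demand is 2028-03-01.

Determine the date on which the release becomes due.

2028-06-08

The last day of the objection period: 76 calendar days after 2028-03-01 is 2028-05-16.
The last day of the payment period: counting 7 business days from Tuesday, 2028-05-16 (May 17, May 18, May 19, May 22, May 23, May 24, May 25, skipping weekends) reaches Thursday, 2028-05-25.
The date on which the release becomes due: 2028-05-25 + 14 days = 2028-06-08.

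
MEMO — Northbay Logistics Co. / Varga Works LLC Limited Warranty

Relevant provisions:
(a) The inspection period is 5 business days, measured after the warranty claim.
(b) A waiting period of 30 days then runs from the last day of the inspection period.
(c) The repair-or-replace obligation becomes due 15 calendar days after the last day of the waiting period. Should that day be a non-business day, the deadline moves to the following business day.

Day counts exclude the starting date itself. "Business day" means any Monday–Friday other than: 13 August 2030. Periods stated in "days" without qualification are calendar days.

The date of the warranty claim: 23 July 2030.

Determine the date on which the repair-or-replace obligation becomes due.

The last day of the inspection period: counting 5 business days from Tuesday, 23 July 2030 (Jul 24, Jul 25, Jul 26, Jul 29, Jul 30, skipping weekends) reaches Tuesday, 30 July 2030.
Adding 30 calendar days to 30 July 2030 gives 29 August 2030, which is the last day of the waiting period.
The date on which the repair-or-replace obligation becomes due: 15 calendar days after 29 August 2030 is 13 September 2030. 13 September 2030 is a Friday and is not a listed holiday, so no roll-forward applies.

13 September 2030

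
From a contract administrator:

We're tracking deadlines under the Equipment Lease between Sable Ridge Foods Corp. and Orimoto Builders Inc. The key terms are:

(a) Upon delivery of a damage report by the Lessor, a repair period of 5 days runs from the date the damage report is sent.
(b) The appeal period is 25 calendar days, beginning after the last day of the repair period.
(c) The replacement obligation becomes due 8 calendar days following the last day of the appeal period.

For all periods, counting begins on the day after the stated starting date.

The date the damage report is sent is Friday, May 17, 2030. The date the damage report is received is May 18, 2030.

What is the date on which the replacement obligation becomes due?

The last day of the repair period: May 17, 2030 + 5 days = May 22, 2030.
The last day of the appeal period: May 22, 2030 + 25 days = Jun 16, 2030.
Adding 8 calendar days to Jun 16, 2030 gives Jun 24, 2030, which is the date on which the replacement obligation becomes due.

Jun 24, 2030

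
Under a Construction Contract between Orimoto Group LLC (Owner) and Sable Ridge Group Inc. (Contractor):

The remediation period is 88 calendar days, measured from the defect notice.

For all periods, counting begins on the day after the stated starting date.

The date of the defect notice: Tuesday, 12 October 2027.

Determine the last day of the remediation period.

8 January 2028

The last day of the remediation period: 12 October 2027 + 88 days = 8 January 2028.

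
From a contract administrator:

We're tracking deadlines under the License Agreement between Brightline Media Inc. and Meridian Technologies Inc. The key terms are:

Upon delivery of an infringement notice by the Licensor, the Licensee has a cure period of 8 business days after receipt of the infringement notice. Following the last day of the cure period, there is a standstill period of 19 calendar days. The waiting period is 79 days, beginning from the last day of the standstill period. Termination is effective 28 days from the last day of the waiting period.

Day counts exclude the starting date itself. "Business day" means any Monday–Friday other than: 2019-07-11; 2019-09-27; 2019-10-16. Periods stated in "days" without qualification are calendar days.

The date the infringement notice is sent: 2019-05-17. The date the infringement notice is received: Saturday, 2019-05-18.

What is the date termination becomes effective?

The last day of the cure period: counting 8 business days from Saturday, 2019-05-18 (May 20, May 21, May 22, May 23, May 24, May 27, May 28, May 29, skipping weekends) reaches Wednesday, 2019-05-29.
Adding 19 calendar days to 2019-05-29 gives 2019-06-17, which is the last day of the standstill period.
The last day of the waiting period: 79 calendar days after 2019-06-17 is 2019-09-04.
The date termination becomes effective: 28 calendar days after 2019-09-04 is 2019-10-02.

2019-10-02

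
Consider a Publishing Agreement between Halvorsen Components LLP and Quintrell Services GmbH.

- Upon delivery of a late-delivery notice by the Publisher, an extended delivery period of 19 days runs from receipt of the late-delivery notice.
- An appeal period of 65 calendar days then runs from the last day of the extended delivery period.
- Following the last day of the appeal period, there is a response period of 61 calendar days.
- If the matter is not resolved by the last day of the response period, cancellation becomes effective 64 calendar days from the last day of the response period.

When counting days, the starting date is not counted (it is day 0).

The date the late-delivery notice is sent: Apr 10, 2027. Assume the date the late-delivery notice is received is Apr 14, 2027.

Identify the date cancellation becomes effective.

Nov 9, 2027

Adding 19 calendar days to Apr 14, 2027 gives May 3, 2027, which is the last day of the extended delivery period.
The last day of the appeal period: 65 calendar days after May 3, 2027 is Jul 7, 2027.
The last day of the response period: 61 calendar days after Jul 7, 2027 is Sep 6, 2027.
The date cancellation becomes effective: Sep 6, 2027 + 64 days = Nov 9, 2027.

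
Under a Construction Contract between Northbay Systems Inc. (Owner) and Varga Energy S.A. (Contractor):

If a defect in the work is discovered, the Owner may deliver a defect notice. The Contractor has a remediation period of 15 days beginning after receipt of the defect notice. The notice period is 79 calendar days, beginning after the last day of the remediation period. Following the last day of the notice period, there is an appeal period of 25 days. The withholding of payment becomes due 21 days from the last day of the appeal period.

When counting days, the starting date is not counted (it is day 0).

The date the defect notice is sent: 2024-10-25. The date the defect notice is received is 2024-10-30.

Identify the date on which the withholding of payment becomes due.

Adding 15 calendar days to 2024-10-30 gives 2024-11-14, which is the last day of the remediation period.
Adding 79 calendar days to 2024-11-14 gives 2025-02-01, which is the last day of the notice period.
Adding 25 calendar days to 2025-02-01 gives 2025-02-26, which is the last day of the appeal period.
The date on which the withholding of payment becomes due: 2025-02-26 + 21 days = 2025-03-19.

2025-03-19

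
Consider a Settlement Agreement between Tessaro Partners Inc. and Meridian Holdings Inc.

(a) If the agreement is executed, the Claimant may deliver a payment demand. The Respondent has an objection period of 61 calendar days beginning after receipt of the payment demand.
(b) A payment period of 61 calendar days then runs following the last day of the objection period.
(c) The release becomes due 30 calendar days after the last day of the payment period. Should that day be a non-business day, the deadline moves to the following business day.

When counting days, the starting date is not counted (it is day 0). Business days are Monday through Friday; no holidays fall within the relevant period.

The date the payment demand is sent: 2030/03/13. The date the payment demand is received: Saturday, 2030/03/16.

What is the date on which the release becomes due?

The last day of the objection period: 2030/03/16 + 61 days = 2030/05/16.
The last day of the payment period: 61 calendar days after 2030/05/16 is 2030/07/16.
The date on which the release becomes due: 30 calendar days after 2030/07/16 is 2030/08/15. 2030/08/15 is a Thursday, so no roll-forward applies.

2030/08/15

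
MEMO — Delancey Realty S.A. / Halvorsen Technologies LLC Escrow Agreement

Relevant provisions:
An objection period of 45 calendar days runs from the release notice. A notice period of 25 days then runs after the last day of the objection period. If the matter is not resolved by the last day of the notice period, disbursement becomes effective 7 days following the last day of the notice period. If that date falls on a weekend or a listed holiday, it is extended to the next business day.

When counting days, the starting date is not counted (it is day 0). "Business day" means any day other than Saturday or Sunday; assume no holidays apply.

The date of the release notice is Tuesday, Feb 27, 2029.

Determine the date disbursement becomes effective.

The last day of the objection period: 45 calendar days after Feb 27, 2029 is Apr 13, 2029.
The last day of the notice period: 25 calendar days after Apr 13, 2029 is May 8, 2029.
The date disbursement becomes effective: May 8, 2029 + 7 days = May 15, 2029. May 15, 2029 is a Tuesday, so no roll-forward applies.

May 15, 2029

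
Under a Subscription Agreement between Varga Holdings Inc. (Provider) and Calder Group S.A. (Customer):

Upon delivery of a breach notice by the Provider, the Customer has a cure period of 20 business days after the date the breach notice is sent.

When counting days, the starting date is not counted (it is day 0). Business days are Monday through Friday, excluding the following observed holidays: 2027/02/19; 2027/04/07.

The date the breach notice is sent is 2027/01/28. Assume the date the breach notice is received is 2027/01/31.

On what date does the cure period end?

2027/02/26

The last day of the cure period: counting 20 business days from Thursday, 2027/01/28 (Jan 29, Feb 1, Feb 2, Feb 3, …, Feb 24, Feb 25, Feb 26, skipping weekends and the listed holiday on Feb 19) reaches Friday, 2027/02/26.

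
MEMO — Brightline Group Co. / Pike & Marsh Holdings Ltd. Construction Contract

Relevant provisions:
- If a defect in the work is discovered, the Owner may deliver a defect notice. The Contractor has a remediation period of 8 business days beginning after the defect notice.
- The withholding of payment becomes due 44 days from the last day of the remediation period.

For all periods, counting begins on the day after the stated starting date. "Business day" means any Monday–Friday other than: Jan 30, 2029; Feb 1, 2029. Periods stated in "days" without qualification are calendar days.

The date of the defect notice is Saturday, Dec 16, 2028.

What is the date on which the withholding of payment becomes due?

From Saturday, Dec 16, 2028, 8 business days (Dec 18, Dec 19, Dec 20, Dec 21, Dec 22, Dec 25, Dec 26, Dec 27, skipping weekends) brings us to Wednesday, Dec 27, 2028, which is the last day of the remediation period.
Adding 44 calendar days to Dec 27, 2028 gives Feb 9, 2029, which is the date on which the withholding of payment becomes due.

Feb 9, 2029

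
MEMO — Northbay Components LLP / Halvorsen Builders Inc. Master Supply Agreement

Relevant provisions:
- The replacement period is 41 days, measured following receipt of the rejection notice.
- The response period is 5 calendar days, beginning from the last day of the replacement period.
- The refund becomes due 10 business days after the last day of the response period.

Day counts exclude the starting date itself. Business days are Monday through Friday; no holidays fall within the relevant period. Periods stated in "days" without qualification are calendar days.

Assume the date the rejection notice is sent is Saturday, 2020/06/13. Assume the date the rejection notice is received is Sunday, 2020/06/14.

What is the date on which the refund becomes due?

2020/08/13

The last day of the replacement period: 2020/06/14 + 41 days = 2020/07/25.
The last day of the response period: 5 calendar days after 2020/07/25 is 2020/07/30.
The date on which the refund becomes due: 10 business days after Thursday, 2020/07/30, skipping weekends — Jul 31, Aug 3, Aug 4, Aug 5, Aug 6, Aug 7, Aug 10, Aug 11, Aug 12, Aug 13 — lands on Thursday, 2020/08/13.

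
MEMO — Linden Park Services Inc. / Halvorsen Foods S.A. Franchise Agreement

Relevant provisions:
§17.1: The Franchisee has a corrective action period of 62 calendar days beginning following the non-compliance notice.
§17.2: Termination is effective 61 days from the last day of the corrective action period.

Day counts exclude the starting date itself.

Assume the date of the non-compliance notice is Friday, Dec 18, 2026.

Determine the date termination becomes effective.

Apr 20, 2027

The last day of the corrective action period: 62 calendar days after Dec 18, 2026 is Feb 18, 2027.
The date termination becomes effective: 61 calendar days after Feb 18, 2027 is Apr 20, 2027.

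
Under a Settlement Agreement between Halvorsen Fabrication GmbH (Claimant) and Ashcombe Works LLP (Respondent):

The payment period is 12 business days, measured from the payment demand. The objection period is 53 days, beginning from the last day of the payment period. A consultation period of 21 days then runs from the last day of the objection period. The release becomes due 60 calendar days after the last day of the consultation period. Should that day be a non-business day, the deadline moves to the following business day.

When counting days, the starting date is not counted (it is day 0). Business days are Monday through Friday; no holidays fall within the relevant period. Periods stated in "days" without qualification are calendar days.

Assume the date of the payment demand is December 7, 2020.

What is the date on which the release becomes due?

May 6, 2021

From Monday, December 7, 2020, 12 business days (Dec 8, Dec 9, Dec 10, Dec 11, …, Dec 21, Dec 22, Dec 23, skipping weekends) brings us to Wednesday, December 23, 2020, which is the last day of the payment period.
Adding 53 calendar days to December 23, 2020 gives February 14, 2021, which is the last day of the objection period.
The last day of the consultation period: February 14, 2021 + 21 days = March 7, 2021.
The date on which the release becomes due: March 7, 2021 + 60 days = May 6, 2021. May 6, 2021 is a Thursday, so no roll-forward applies.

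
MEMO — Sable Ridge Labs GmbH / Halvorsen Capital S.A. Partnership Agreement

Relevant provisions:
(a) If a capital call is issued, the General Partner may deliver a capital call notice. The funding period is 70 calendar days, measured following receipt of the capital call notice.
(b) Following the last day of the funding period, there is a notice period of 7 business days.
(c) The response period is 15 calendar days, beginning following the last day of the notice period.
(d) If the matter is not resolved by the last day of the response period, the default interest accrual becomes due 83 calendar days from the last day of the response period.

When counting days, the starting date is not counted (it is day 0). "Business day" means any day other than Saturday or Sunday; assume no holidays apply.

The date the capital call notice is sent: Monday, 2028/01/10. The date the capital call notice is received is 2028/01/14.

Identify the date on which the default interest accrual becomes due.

2028/07/11

Adding 70 calendar days to 2028/01/14 gives 2028/03/24, which is the last day of the funding period.
The last day of the notice period: counting 7 business days from Friday, 2028/03/24 (Mar 27, Mar 28, Mar 29, Mar 30, Mar 31, Apr 3, Apr 4, skipping weekends) reaches Tuesday, 2028/04/04.
The last day of the response period: 15 calendar days after 2028/04/04 is 2028/04/19.
The date on which the default interest accrual becomes due: 83 calendar days after 2028/04/19 is 2028/07/11.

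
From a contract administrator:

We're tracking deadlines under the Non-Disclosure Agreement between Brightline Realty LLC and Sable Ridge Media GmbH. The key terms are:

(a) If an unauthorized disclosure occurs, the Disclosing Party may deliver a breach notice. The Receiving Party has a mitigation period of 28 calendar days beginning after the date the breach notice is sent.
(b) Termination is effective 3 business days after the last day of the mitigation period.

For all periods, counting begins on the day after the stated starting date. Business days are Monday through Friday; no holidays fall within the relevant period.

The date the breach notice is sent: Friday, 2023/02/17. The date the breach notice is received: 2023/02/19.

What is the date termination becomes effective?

2023/03/22

The last day of the mitigation period: 28 calendar days after 2023/02/17 is 2023/03/17.
The date termination becomes effective: 3 business days after Friday, 2023/03/17, skipping weekends — Mar 20, Mar 21, Mar 22 — lands on Wednesday, 2023/03/22.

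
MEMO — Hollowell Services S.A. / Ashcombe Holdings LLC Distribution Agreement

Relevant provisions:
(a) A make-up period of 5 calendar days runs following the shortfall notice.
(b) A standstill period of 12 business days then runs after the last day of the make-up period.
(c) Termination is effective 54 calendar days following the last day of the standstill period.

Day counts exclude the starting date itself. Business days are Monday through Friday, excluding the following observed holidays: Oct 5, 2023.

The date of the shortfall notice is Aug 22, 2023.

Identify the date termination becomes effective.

Nov 5, 2023

Adding 5 calendar days to Aug 22, 2023 gives Aug 27, 2023, which is the last day of the make-up period.
The last day of the standstill period: counting 12 business days from Sunday, Aug 27, 2023 (Aug 28, Aug 29, Aug 30, Aug 31, …, Sep 8, Sep 11, Sep 12, skipping weekends) reaches Tuesday, Sep 12, 2023.
Adding 54 calendar days to Sep 12, 2023 gives Nov 5, 2023, which is the date termination becomes effective.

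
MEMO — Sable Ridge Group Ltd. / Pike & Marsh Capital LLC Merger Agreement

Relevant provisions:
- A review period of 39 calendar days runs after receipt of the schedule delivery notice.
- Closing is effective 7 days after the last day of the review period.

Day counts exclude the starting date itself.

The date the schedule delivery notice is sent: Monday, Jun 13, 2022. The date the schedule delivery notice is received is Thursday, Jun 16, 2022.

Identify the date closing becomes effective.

Aug 1, 2022

Adding 39 calendar days to Jun 16, 2022 gives Jul 25, 2022, which is the last day of the review period.
Adding 7 calendar days to Jul 25, 2022 gives Aug 1, 2022, which is the date closing becomes effective.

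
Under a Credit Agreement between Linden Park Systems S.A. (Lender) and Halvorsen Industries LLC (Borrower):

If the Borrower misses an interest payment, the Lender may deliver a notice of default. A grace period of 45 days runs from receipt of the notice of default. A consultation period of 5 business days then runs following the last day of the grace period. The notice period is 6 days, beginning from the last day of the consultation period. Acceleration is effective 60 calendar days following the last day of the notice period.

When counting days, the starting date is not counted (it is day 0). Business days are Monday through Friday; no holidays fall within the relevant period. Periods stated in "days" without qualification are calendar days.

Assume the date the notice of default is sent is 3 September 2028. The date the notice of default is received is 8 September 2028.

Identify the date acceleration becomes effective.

Adding 45 calendar days to 8 September 2028 gives 23 October 2028, which is the last day of the grace period.
From Monday, 23 October 2028, 5 business days (Oct 24, Oct 25, Oct 26, Oct 27, Oct 30, skipping weekends) brings us to Monday, 30 October 2028, which is the last day of the consultation period.
Adding 6 calendar days to 30 October 2028 gives 5 November 2028, which is the last day of the notice period.
The date acceleration becomes effective: 60 calendar days after 5 November 2028 is 4 January 2029.

4 January 2029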